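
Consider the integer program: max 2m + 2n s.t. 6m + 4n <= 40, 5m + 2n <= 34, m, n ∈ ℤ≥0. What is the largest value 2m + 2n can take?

20

(m,n)=(0,10): 6·0+4·10=40≤40, 5·0+2·10=20≤34, objective 20.
(m,n)=(0,9): 6·0+4·9=36≤40, 5·0+2·9=18≤34, objective 18.
Maximum is 20 at (m,n)=(0,10).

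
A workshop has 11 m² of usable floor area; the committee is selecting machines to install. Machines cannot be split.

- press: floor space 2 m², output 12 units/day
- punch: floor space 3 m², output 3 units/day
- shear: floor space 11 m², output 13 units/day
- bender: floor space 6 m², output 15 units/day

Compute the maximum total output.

30

press + bender: floor space 2 + 6 = 8 ≤ 11, output 12 + 15 = 27.
punch + bender: floor space 3 + 6 = 9 ≤ 11, output 3 + 15 = 18.
press + punch + bender: floor space 2 + 3 + 6 = 11 ≤ 11, output 12 + 3 + 15 = 30.
Best is press, punch, and bender with total output 30.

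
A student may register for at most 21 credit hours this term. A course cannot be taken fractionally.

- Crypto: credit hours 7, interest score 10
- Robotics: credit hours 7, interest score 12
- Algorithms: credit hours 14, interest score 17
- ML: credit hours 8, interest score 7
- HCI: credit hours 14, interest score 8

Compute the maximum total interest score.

29

Crypto + Algorithms: credit hours 7 + 14 = 21 ≤ 21, interest score 10 + 17 = 27.
Crypto + Robotics: credit hours 7 + 7 = 14 ≤ 21, interest score 10 + 12 = 22.
Robotics + Algorithms: credit hours 7 + 14 = 21 ≤ 21, interest score 12 + 17 = 29.
Best is Robotics and Algorithms with total interest score 29.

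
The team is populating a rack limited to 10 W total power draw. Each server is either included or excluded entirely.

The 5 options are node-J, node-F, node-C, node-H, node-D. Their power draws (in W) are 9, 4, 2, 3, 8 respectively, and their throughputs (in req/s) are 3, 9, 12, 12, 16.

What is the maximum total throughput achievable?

Take node-F, node-C, and node-H: power draw 4 + 2 + 3 = 9 ≤ 10, throughput 9 + 12 + 12 = 33.
No other feasible combination does better.

33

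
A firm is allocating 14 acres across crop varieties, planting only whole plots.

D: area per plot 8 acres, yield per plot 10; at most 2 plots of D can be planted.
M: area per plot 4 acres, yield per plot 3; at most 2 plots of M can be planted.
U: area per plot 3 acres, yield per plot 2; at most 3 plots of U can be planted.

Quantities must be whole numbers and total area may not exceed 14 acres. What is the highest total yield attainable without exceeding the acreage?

14

Take 1×D and 2×U: area 14 ≤ 14, yield 1·10 + 2·2 = 14.
No other integer combination yields more.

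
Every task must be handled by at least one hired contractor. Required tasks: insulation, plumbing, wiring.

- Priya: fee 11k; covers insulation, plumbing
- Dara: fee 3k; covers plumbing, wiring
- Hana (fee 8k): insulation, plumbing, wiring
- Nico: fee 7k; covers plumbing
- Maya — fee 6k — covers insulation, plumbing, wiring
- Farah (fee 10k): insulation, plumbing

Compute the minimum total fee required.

6

The greedy cost-per-new-task heuristic would pick Dara and Maya for 9, but a cheaper cover exists.
Maya alone covers insulation, plumbing, wiring — every task.
Total fee: 6.
No cover costs less than 6.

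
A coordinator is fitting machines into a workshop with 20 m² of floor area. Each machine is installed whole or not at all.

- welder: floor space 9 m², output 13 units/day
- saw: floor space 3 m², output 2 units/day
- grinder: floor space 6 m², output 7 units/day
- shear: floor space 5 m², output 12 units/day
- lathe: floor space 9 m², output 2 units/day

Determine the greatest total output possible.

Treat it as a binary knapsack problem.
welder + grinder + shear: floor space 9 + 6 + 5 = 20 ≤ 20, output 13 + 7 + 12 = 32.
welder + saw + shear: floor space 9 + 3 + 5 = 17 ≤ 20, output 13 + 2 + 12 = 27.
Best is welder, grinder, and shear with total output 32.

32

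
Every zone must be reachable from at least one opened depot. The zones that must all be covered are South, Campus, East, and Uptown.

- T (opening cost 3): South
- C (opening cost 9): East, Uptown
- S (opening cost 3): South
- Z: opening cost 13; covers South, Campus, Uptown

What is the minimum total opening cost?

22

The greedy cost-per-new-zone heuristic would pick T, C, and Z for 25, but a cheaper cover exists.
Choose C and Z: together they cover South, Campus, East, Uptown — every zone.
Total opening cost: 9 + 13 = 22.
No cover costs less than 22.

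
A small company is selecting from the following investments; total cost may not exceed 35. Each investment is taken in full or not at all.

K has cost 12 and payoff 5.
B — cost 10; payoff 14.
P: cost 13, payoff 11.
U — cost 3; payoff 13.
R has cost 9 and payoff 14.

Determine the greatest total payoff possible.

K + B + U + R: cost 12 + 10 + 3 + 9 = 34 ≤ 35, payoff 5 + 14 + 13 + 14 = 46.
B + U + R: cost 10 + 3 + 9 = 22 ≤ 35, payoff 14 + 13 + 14 = 41.
B + P + U + R: cost 10 + 13 + 3 + 9 = 35 ≤ 35, payoff 14 + 11 + 13 + 14 = 52.
Best is B, P, U, and R with total payoff 52.

52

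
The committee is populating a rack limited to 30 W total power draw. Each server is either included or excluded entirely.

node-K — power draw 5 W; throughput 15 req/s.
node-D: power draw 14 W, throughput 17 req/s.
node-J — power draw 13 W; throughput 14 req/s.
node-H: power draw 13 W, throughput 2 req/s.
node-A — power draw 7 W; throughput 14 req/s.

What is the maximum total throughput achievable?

46

node-K + node-D + node-A: power draw 5 + 14 + 7 = 26 ≤ 30, throughput 15 + 17 + 14 = 46.
node-K + node-J + node-A: power draw 5 + 13 + 7 = 25 ≤ 30, throughput 15 + 14 + 14 = 43.
Best is node-K, node-D, and node-A with total throughput 46.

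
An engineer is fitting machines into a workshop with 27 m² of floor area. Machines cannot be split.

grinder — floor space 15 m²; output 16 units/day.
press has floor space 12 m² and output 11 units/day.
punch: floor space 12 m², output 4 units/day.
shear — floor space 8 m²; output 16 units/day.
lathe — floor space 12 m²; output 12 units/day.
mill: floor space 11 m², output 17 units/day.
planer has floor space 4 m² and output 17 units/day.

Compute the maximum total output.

Treat it as a binary knapsack problem.
Allowing fractional choices, the relaxed optimum would be about 54.3, but machines are indivisible.
lathe + mill + planer: floor space 12 + 11 + 4 = 27 ≤ 27, output 12 + 17 + 17 = 46.
grinder + shear + planer: floor space 15 + 8 + 4 = 27 ≤ 27, output 16 + 16 + 17 = 49.
shear + mill + planer: floor space 8 + 11 + 4 = 23 ≤ 27, output 16 + 17 + 17 = 50.
Best is shear, mill, and planer with total output 50.

50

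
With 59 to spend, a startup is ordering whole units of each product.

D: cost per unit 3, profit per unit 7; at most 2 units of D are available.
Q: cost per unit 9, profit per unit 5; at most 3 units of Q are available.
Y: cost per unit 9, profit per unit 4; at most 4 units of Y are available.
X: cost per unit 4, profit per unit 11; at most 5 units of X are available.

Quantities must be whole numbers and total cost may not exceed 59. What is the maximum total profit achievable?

84

X has the best ratio (11/4); taking only X gives at most 5×11 = 55 (stopped by the supply cap of 5).
Mixing does better — 2×D, 3×Q, and 5×X: cost 53 ≤ 59, profit 2·7 + 3·5 + 5·11 = 84.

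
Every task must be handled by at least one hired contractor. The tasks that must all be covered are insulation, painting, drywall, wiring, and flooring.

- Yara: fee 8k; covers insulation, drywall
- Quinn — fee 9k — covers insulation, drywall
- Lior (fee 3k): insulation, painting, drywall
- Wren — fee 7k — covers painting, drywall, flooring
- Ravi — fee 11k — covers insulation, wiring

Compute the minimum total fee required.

18

Choose Wren and Ravi: together they cover insulation, painting, drywall, wiring, flooring — every task.
Total fee: 7 + 11 = 18.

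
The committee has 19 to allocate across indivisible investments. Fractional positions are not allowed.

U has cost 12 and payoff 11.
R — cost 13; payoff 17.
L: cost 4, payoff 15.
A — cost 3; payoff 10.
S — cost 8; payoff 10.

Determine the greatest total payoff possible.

Treat it as a binary knapsack problem.
Take U, L, and A: cost 12 + 4 + 3 = 19 ≤ 19, payoff 11 + 15 + 10 = 36.
No other feasible combination does better.

36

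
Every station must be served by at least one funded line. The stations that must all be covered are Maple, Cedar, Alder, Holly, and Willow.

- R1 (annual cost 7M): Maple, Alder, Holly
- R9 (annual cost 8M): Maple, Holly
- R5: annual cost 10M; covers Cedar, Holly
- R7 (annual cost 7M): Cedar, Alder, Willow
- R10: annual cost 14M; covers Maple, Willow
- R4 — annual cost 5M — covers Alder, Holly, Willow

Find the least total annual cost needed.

14

The greedy cost-per-new-station heuristic would pick R4, R1, and R7 for 19, but a cheaper cover exists.
Choose R1 and R7: together they cover Maple, Cedar, Alder, Holly, Willow — every station.
Total annual cost: 7 + 7 = 14.
No cover costs less than 14.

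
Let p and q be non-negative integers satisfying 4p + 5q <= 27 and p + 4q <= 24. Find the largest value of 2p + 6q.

The continuous relaxation peaks at (0, 5.4) with value 32.40; rounding to a feasible lattice point costs some objective.
(p,q)=(0,5): 4·0+5·5=25≤27, 1·0+4·5=20≤24, objective 30.
(p,q)=(1,4): 4·1+5·4=24≤27, 1·1+4·4=17≤24, objective 26.
(p,q)=(0,4): 4·0+5·4=20≤27, 1·0+4·4=16≤24, objective 24.
The best lattice point is (0,5), giving 30.

30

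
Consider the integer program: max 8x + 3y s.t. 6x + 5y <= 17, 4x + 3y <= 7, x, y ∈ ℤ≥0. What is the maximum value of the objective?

Relaxing integrality, the LP optimum is 14.00 at (x,y) = (1.75, 0), which is not an integer point.
(x,y)=(1,1): 6·1+5·1=11≤17, 4·1+3·1=7≤7, objective 11.
(x,y)=(1,0): 6·1+5·0=6≤17, 4·1+3·0=4≤7, objective 8.
(x,y)=(0,2): 6·0+5·2=10≤17, 4·0+3·2=6≤7, objective 6.
Maximum is 11 at (x,y)=(1,1).

11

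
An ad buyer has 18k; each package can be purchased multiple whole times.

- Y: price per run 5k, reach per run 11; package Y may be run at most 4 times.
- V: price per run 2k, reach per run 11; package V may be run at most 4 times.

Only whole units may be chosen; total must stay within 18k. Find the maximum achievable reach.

V has the best ratio (11/2); taking only V gives at most 4×11 = 44 (stopped by the supply cap of 4).
Mixing does better — 2×Y and 4×V: price 18 ≤ 18, reach 2·11 + 4·11 = 66.

66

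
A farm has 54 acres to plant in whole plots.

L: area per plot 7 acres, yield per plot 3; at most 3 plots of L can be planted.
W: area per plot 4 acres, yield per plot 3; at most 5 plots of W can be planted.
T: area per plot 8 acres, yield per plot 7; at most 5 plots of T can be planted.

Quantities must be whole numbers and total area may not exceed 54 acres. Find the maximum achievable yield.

This is a bounded integer knapsack.
T has the best ratio (7/8); taking only T gives at most 5×7 = 35 (stopped by the supply cap of 5).
Mixing does better — 3×W and 5×T: area 52 ≤ 54, yield 3·3 + 5·7 = 44.

44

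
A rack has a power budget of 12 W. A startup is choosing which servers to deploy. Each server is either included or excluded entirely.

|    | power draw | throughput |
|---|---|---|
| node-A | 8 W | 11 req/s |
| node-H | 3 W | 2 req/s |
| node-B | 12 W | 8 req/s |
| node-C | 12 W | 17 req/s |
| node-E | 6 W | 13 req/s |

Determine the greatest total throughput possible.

17

Take node-C: power draw 12 ≤ 12, throughput 17.
No other feasible combination does better.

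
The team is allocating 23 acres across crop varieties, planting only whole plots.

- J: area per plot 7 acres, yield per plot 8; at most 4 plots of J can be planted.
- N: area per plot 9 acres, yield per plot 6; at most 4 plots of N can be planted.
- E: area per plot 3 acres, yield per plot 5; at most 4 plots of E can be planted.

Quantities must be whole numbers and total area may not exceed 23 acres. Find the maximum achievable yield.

31

This is a bounded integer knapsack.
2×J and 3×E: area 23 ≤ 23, yield 2·8 + 3·5 = 31.
1×J and 4×E: area 19 ≤ 23, yield 1·8 + 4·5 = 28.
Best is 31.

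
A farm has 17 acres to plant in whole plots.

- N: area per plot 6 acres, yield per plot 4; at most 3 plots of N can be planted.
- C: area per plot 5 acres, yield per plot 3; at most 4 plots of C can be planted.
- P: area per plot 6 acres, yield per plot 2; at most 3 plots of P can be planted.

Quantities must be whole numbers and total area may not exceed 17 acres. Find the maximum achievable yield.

11

Take 2×N and 1×C: area 17 ≤ 17, yield 2·4 + 1·3 = 11.
No other integer combination yields more.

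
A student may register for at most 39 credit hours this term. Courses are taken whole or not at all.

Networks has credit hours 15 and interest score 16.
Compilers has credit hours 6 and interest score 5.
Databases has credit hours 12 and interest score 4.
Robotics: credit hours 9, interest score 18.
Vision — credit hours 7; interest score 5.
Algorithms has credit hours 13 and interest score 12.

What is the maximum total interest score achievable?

46

Networks + Compilers + Robotics + Vision: credit hours 15 + 6 + 9 + 7 = 37 ≤ 39, interest score 16 + 5 + 18 + 5 = 44.
Networks + Robotics + Algorithms: credit hours 15 + 9 + 13 = 37 ≤ 39, interest score 16 + 18 + 12 = 46.
Compilers + Robotics + Vision + Algorithms: credit hours 6 + 9 + 7 + 13 = 35 ≤ 39, interest score 5 + 18 + 5 + 12 = 40.
Best is Networks, Robotics, and Algorithms with total interest score 46.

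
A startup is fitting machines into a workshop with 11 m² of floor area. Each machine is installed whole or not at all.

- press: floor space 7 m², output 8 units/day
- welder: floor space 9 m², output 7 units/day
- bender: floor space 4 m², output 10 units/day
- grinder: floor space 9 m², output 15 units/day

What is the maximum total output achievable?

Allowing fractional choices, the relaxed optimum would be about 21.7, but machines are indivisible.
press + bender: floor space 7 + 4 = 11 ≤ 11, output 8 + 10 = 18.
grinder: floor space 9 ≤ 11, output 15.
bender: floor space 4 ≤ 11, output 10.
Best is press and bender with total output 18.

18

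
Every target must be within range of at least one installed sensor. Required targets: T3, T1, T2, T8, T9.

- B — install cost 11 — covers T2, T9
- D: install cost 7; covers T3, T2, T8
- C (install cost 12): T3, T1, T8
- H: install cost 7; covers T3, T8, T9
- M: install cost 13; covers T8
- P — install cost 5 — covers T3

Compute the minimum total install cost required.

23

The greedy cost-per-new-target heuristic would pick D, H, and C for 26, but a cheaper cover exists.
Choose B and C: together they cover T3, T1, T2, T8, T9 — every target.
Total install cost: 11 + 12 = 23.
No cover costs less than 23.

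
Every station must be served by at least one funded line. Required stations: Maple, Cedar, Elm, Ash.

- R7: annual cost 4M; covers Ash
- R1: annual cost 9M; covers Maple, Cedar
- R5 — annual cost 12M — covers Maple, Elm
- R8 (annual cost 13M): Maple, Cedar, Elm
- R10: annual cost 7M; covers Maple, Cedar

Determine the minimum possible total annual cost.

This is an integer covering problem.
Choose R7 and R8: together they cover Maple, Cedar, Elm, Ash — every station.
Total annual cost: 4 + 13 = 17.

17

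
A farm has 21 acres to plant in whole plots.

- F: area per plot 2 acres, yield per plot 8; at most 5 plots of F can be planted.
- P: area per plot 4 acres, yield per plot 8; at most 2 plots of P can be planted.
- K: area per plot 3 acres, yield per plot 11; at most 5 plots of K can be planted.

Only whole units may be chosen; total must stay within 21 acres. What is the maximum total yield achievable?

This is a bounded integer knapsack.
F has the best ratio (8/2); taking only F gives at most 5×8 = 40 (stopped by the supply cap of 5).
Mixing does better — 3×F and 5×K: area 21 ≤ 21, yield 3·8 + 5·11 = 79.

79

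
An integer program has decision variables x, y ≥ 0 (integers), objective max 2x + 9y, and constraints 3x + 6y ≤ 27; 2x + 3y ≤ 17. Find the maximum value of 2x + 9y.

38

(x,y)=(1,4): 3·1+6·4=27≤27, 2·1+3·4=14≤17, objective 38.
(x,y)=(0,4): 3·0+6·4=24≤27, 2·0+3·4=12≤17, objective 36.
(x,y)=(2,3): 3·2+6·3=24≤27, 2·2+3·3=13≤17, objective 31.
No feasible integer point exceeds 38.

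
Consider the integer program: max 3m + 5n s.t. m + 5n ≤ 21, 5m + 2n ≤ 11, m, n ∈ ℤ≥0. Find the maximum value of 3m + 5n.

(m,n)=(0,4) is feasible, giving 20.
(m,n)=(1,3) is feasible, giving 18.
(m,n)=(0,3) is feasible, giving 15.
No feasible integer point exceeds 20.

20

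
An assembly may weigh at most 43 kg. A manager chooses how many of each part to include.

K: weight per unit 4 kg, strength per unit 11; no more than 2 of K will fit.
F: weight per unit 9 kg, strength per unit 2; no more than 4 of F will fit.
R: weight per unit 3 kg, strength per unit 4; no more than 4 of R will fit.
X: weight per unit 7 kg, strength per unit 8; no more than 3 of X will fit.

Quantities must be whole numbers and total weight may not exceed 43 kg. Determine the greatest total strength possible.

This is a bounded integer knapsack.
2×K, 4×R, and 3×X: weight 41 ≤ 43, strength 2·11 + 4·4 + 3·8 = 62.
2×K, 3×R, and 3×X: weight 38 ≤ 43, strength 2·11 + 3·4 + 3·8 = 58.
Best is 62.

62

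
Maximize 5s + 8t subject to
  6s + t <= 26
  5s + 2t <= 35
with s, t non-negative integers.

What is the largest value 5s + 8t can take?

136

(s,t)=(0,17): 6·0+1·17=17≤26, 5·0+2·17=34≤35, objective 136.
(s,t)=(0,16): 6·0+1·16=16≤26, 5·0+2·16=32≤35, objective 128.
No feasible integer point exceeds 136.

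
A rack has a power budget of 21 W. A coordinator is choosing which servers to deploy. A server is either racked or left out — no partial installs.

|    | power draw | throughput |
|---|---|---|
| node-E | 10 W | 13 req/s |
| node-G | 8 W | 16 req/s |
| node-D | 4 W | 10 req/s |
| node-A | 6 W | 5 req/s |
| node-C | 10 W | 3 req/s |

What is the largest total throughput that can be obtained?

Allowing fractional choices, the relaxed optimum would be about 37.7, but servers are indivisible.
node-E + node-G: power draw 10 + 8 = 18 ≤ 21, throughput 13 + 16 = 29.
node-G + node-D + node-A: power draw 8 + 4 + 6 = 18 ≤ 21, throughput 16 + 10 + 5 = 31.
node-E + node-D + node-A: power draw 10 + 4 + 6 = 20 ≤ 21, throughput 13 + 10 + 5 = 28.
Best is node-G, node-D, and node-A with total throughput 31.

31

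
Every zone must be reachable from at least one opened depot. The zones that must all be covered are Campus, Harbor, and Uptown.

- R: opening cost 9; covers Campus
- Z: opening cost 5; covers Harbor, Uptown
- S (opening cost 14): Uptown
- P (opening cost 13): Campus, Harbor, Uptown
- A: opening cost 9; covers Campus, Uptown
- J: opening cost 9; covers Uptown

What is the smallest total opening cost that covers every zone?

13

The greedy cost-per-new-zone heuristic would pick Z and R for 14, but a cheaper cover exists.
P alone covers Campus, Harbor, Uptown — every zone.
Total opening cost: 13.
No cover costs less than 13.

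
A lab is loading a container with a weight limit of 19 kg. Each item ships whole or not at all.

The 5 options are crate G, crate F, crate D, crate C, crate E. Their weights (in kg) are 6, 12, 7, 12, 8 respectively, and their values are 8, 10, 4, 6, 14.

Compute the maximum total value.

22

Allowing fractional choices, the relaxed optimum would be about 26.2, but items are indivisible.
crate D + crate E: weight 7 + 8 = 15 ≤ 19, value 4 + 14 = 18.
crate G + crate E: weight 6 + 8 = 14 ≤ 19, value 8 + 14 = 22.
Best is crate G and crate E with total value 22.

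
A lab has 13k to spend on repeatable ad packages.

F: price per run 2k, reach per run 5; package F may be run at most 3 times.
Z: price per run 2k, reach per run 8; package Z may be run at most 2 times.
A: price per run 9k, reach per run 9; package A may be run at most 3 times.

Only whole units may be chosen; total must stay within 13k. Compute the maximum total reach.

31

Take 3×F and 2×Z: price 10 ≤ 13, reach 3·5 + 2·8 = 31.
Z has the best ratio (8/2) and is taken to its limit of 2; remaining capacity is filled optimally with the others.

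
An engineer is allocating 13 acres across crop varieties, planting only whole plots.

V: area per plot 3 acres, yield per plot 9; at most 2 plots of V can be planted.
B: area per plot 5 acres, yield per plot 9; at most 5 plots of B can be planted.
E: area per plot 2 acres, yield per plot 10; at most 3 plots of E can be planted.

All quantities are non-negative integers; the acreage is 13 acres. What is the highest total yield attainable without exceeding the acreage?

2×V and 3×E: area 12 ≤ 13, yield 2·9 + 3·10 = 48.
1×B and 3×E: area 11 ≤ 13, yield 1·9 + 3·10 = 39.
Best is 48.

48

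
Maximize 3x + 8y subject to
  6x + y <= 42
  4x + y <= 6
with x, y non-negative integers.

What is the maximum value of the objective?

(x,y)=(0,6): 6·0+1·6=6≤42, 4·0+1·6=6≤6, objective 48.
(x,y)=(0,5): 6·0+1·5=5≤42, 4·0+1·5=5≤6, objective 40.
The best lattice point is (0,6), giving 48.

48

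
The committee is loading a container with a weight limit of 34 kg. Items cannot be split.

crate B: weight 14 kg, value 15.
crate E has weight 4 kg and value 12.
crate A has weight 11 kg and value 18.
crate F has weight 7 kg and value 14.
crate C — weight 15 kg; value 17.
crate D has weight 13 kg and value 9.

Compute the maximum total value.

Allowing fractional choices, the relaxed optimum would be about 57.6, but items are indivisible.
crate A + crate F + crate C: weight 11 + 7 + 15 = 33 ≤ 34, value 18 + 14 + 17 = 49.
crate E + crate A + crate C: weight 4 + 11 + 15 = 30 ≤ 34, value 12 + 18 + 17 = 47.
crate B + crate A + crate F: weight 14 + 11 + 7 = 32 ≤ 34, value 15 + 18 + 14 = 47.
Best is crate A, crate F, and crate C with total value 49.

49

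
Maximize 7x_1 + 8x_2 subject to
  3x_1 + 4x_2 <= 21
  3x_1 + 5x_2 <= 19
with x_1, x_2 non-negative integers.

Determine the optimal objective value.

(x_1,x_2)=(6,0): 3·6+4·0=18≤21, 3·6+5·0=18≤19, objective 42.
(x_1,x_2)=(5,0): 3·5+4·0=15≤21, 3·5+5·0=15≤19, objective 35.
No feasible integer point exceeds 42.

42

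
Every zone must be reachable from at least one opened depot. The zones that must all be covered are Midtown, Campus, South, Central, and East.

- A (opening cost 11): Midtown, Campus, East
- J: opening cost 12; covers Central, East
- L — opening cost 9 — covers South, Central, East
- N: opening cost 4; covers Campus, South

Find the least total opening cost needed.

This is an integer covering problem.
The greedy cost-per-new-zone heuristic would pick N, L, and A for 24, but a cheaper cover exists.
Choose A and L: together they cover Midtown, Campus, South, Central, East — every zone.
Total opening cost: 11 + 9 = 20.
No cover costs less than 20.

20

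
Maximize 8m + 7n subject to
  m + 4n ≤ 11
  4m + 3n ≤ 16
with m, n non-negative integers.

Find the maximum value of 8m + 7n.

Relaxing integrality, the LP optimum is 34.15 at (m,n) = (2.38, 2.15), which is not an integer point.
(m,n)=(4,0): 1·4+4·0=4≤11, 4·4+3·0=16≤16, objective 32.
(m,n)=(3,1): 1·3+4·1=7≤11, 4·3+3·1=15≤16, objective 31.
No feasible integer point exceeds 32.

32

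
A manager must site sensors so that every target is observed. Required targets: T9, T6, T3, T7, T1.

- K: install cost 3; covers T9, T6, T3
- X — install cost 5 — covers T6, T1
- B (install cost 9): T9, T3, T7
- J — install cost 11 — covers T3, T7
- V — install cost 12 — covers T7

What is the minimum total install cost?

The greedy cost-per-new-target heuristic would pick K, X, and B for 17, but a cheaper cover exists.
Choose X and B: together they cover T9, T6, T3, T7, T1 — every target.
Total install cost: 5 + 9 = 14.
No cover costs less than 14.

14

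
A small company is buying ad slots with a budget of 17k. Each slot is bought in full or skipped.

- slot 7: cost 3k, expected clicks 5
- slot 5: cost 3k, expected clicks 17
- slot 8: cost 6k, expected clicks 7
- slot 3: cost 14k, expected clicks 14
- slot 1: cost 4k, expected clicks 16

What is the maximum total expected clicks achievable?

This is a 0-1 knapsack instance.
Allowing fractional choices, the relaxed optimum would be about 46.0, but ad slots are indivisible.
slot 7 + slot 5 + slot 1: cost 3 + 3 + 4 = 10 ≤ 17, expected clicks 5 + 17 + 16 = 38.
slot 7 + slot 5 + slot 8 + slot 1: cost 3 + 3 + 6 + 4 = 16 ≤ 17, expected clicks 5 + 17 + 7 + 16 = 45.
slot 5 + slot 8 + slot 1: cost 3 + 6 + 4 = 13 ≤ 17, expected clicks 17 + 7 + 16 = 40.
Best is slot 7, slot 5, slot 8, and slot 1 with total expected clicks 45.

45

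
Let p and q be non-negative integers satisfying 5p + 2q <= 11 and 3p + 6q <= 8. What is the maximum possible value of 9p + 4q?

18

Relaxing integrality, the LP optimum is 19.92 at (p,q) = (2.08, 0.292), which is not an integer point.
(p,q)=(2,0) is feasible, giving 18.
(p,q)=(1,0) is feasible, giving 9.
Maximum is 18 at (p,q)=(2,0).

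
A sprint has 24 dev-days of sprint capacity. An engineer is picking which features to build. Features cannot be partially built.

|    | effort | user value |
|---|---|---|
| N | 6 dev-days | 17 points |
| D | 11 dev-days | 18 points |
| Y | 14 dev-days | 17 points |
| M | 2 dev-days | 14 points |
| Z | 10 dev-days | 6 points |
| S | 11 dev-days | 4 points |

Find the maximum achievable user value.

Allowing fractional choices, the relaxed optimum would be about 55.1, but features are indivisible.
N + Y + M: effort 6 + 14 + 2 = 22 ≤ 24, user value 17 + 17 + 14 = 48.
N + D + M: effort 6 + 11 + 2 = 19 ≤ 24, user value 17 + 18 + 14 = 49.
D + M + Z: effort 11 + 2 + 10 = 23 ≤ 24, user value 18 + 14 + 6 = 38.
Best is N, D, and M with total user value 49.

49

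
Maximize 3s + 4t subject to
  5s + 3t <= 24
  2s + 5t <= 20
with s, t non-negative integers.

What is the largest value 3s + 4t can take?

(s,t)=(2,3): 5·2+3·3=19≤24, 2·2+5·3=19≤20, objective 18.
(s,t)=(3,2): 5·3+3·2=21≤24, 2·3+5·2=16≤20, objective 17.
(s,t)=(4,1): 5·4+3·1=23≤24, 2·4+5·1=13≤20, objective 16.
Maximum is 18 at (s,t)=(2,3).

18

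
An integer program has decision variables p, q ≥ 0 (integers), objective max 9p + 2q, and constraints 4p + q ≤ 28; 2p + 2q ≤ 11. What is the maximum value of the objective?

45

The continuous relaxation peaks at (5.5, 0) with value 49.50; rounding to a feasible lattice point costs some objective.
(p,q)=(5,0): 4·5+1·0=20≤28, 2·5+2·0=10≤11, objective 45.
(p,q)=(4,1): 4·4+1·1=17≤28, 2·4+2·1=10≤11, objective 38.
(p,q)=(4,0): 4·4+1·0=16≤28, 2·4+2·0=8≤11, objective 36.
Maximum is 45 at (p,q)=(5,0).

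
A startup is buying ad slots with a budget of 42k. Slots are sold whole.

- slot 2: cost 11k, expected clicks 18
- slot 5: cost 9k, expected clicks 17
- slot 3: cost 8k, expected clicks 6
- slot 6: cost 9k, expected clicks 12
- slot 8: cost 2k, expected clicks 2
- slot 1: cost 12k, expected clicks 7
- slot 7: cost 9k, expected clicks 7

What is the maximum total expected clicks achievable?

This is an integer program with binary decision variables.
slot 2 + slot 5 + slot 6 + slot 8 + slot 7: cost 11 + 9 + 9 + 2 + 9 = 40 ≤ 42, expected clicks 18 + 17 + 12 + 2 + 7 = 56.
slot 2 + slot 5 + slot 6 + slot 7: cost 11 + 9 + 9 + 9 = 38 ≤ 42, expected clicks 18 + 17 + 12 + 7 = 54.
slot 2 + slot 5 + slot 3 + slot 6 + slot 8: cost 11 + 9 + 8 + 9 + 2 = 39 ≤ 42, expected clicks 18 + 17 + 6 + 12 + 2 = 55.
Best is slot 2, slot 5, slot 6, slot 8, and slot 7 with total expected clicks 56.

56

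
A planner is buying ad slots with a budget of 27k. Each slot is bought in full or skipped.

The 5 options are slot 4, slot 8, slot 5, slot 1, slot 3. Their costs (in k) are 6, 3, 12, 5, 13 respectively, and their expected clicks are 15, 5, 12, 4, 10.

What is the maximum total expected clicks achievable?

36

slot 4 + slot 8 + slot 5 + slot 1: cost 6 + 3 + 12 + 5 = 26 ≤ 27, expected clicks 15 + 5 + 12 + 4 = 36.
slot 4 + slot 8 + slot 5: cost 6 + 3 + 12 = 21 ≤ 27, expected clicks 15 + 5 + 12 = 32.
slot 4 + slot 8 + slot 1 + slot 3: cost 6 + 3 + 5 + 13 = 27 ≤ 27, expected clicks 15 + 5 + 4 + 10 = 34.
Best is slot 4, slot 8, slot 5, and slot 1 with total expected clicks 36.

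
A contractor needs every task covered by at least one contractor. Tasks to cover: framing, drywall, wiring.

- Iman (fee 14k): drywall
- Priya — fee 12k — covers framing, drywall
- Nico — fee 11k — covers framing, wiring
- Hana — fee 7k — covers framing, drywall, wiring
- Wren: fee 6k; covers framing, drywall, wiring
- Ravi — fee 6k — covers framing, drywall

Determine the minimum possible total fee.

Wren alone covers framing, drywall, wiring — every task.
Total fee: 6.
No cover costs less than 6.

6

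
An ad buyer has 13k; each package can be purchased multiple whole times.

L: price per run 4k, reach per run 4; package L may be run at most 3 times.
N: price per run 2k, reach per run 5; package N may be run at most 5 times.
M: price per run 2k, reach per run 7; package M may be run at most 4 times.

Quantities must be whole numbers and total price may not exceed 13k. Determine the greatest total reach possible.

3×N and 3×M: price 12 ≤ 13, reach 3·5 + 3·7 = 36.
2×N and 4×M: price 12 ≤ 13, reach 2·5 + 4·7 = 38.
Best is 38.

38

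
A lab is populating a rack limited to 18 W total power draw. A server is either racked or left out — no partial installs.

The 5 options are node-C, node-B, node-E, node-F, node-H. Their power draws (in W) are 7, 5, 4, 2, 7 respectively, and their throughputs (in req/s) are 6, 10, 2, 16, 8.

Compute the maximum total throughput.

Allowing fractional choices, the relaxed optimum would be about 37.4, but servers are indivisible.
node-B + node-F + node-H: power draw 5 + 2 + 7 = 14 ≤ 18, throughput 10 + 16 + 8 = 34.
node-B + node-E + node-F + node-H: power draw 5 + 4 + 2 + 7 = 18 ≤ 18, throughput 10 + 2 + 16 + 8 = 36.
Best is node-B, node-E, node-F, and node-H with total throughput 36.

36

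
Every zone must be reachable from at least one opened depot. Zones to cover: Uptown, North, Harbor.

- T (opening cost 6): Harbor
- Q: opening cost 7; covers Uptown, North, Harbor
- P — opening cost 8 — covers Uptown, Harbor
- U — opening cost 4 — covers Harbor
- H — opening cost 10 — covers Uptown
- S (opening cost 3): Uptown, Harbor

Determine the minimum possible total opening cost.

7

This is a weighted set-cover instance.
Q alone covers Uptown, North, Harbor — every zone.
Total opening cost: 7.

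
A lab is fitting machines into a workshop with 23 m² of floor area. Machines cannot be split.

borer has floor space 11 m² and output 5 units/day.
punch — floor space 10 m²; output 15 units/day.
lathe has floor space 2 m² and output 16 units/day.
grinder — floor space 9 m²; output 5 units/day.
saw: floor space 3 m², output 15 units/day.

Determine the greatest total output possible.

This is an integer program with binary decision variables.
Allowing fractional choices, the relaxed optimum would be about 50.4, but machines are indivisible.
lathe + grinder + saw: floor space 2 + 9 + 3 = 14 ≤ 23, output 16 + 5 + 15 = 36.
punch + lathe + saw: floor space 10 + 2 + 3 = 15 ≤ 23, output 15 + 16 + 15 = 46.
Best is punch, lathe, and saw with total output 46.

46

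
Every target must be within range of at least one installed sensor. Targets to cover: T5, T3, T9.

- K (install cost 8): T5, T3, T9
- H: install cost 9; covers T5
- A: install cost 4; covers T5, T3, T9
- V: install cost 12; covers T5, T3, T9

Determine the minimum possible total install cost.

A alone covers T5, T3, T9 — every target.
Total install cost: 4.
No cover costs less than 4.

4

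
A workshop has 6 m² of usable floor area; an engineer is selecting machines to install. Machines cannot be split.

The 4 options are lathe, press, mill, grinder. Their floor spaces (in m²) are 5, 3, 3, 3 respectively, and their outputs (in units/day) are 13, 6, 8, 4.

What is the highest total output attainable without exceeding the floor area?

14

This is a 0-1 knapsack instance.
lathe: floor space 5 ≤ 6, output 13.
press + mill: floor space 3 + 3 = 6 ≤ 6, output 6 + 8 = 14.
Best is press and mill with total output 14.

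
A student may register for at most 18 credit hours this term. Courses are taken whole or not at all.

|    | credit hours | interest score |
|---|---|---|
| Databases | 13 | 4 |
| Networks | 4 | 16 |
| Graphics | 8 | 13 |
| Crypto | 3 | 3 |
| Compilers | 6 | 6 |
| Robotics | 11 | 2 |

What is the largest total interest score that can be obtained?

Networks + Graphics + Compilers: credit hours 4 + 8 + 6 = 18 ≤ 18, interest score 16 + 13 + 6 = 35.
Networks + Graphics + Crypto: credit hours 4 + 8 + 3 = 15 ≤ 18, interest score 16 + 13 + 3 = 32.
Best is Networks, Graphics, and Compilers with total interest score 35.

35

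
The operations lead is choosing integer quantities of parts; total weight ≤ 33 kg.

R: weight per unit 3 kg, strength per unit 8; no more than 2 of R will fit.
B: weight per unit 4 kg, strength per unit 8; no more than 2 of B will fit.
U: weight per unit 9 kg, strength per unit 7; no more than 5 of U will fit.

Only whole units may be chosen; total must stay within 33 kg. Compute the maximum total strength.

46

R has the best ratio (8/3); taking only R gives at most 2×8 = 16 (stopped by the supply cap of 2).
Mixing does better — 2×R, 2×B, and 2×U: weight 32 ≤ 33, strength 2·8 + 2·8 + 2·7 = 46.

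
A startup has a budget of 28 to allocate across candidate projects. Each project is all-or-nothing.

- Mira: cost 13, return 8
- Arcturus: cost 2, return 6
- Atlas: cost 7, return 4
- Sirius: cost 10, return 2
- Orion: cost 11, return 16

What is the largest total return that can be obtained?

30

Take Mira, Arcturus, and Orion: cost 13 + 2 + 11 = 26 ≤ 28, return 8 + 6 + 16 = 30.
No other feasible combination does better.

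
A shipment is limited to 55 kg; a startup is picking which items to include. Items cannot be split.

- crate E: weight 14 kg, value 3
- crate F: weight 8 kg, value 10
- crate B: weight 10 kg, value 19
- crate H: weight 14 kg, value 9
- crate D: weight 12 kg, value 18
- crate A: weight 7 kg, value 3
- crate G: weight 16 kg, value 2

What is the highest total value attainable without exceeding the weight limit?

59

Allowing fractional choices, the relaxed optimum would be about 59.9, but items are indivisible.
crate F + crate B + crate H + crate D + crate A: weight 8 + 10 + 14 + 12 + 7 = 51 ≤ 55, value 10 + 19 + 9 + 18 + 3 = 59.
crate F + crate B + crate H + crate D: weight 8 + 10 + 14 + 12 = 44 ≤ 55, value 10 + 19 + 9 + 18 = 56.
Best is crate F, crate B, crate H, crate D, and crate A with total value 59.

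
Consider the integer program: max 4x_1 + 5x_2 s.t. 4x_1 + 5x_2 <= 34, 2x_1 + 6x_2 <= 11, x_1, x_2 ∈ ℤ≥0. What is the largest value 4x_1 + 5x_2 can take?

20

Relaxing integrality, the LP optimum is 22.00 at (x_1,x_2) = (5.5, 0), which is not an integer point.
(x_1,x_2)=(5,0): 4·5+5·0=20≤34, 2·5+6·0=10≤11, objective 20.
(x_1,x_2)=(4,0): 4·4+5·0=16≤34, 2·4+6·0=8≤11, objective 16.
The best lattice point is (5,0), giving 20.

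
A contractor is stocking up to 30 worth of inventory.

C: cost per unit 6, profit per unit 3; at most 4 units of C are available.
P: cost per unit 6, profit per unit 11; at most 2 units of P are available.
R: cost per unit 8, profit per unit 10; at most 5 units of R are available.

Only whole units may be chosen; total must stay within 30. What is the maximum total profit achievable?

42

Take 2×P and 2×R: cost 28 ≤ 30, profit 2·11 + 2·10 = 42.
P has the best ratio (11/6) and is taken to its limit of 2; remaining capacity is filled optimally with the others.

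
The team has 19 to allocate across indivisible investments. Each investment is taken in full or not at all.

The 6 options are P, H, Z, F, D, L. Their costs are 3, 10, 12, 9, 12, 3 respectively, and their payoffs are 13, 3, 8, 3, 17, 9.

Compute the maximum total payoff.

39

Take P, D, and L: cost 3 + 12 + 3 = 18 ≤ 19, payoff 13 + 17 + 9 = 39.
No other feasible combination does better.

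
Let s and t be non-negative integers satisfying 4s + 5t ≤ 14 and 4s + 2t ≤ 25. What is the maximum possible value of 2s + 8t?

18

(s,t)=(1,2) is feasible, giving 18.
(s,t)=(0,2) is feasible, giving 16.
(s,t)=(2,1) is feasible, giving 12.
Maximum is 18 at (s,t)=(1,2).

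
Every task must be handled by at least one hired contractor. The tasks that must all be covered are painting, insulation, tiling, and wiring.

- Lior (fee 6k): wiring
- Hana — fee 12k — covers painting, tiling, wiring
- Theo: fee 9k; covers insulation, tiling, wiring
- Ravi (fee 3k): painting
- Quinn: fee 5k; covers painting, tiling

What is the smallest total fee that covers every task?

The greedy cost-per-new-task heuristic would pick Quinn and Theo for 14, but a cheaper cover exists.
Choose Theo and Ravi: together they cover painting, insulation, tiling, wiring — every task.
Total fee: 9 + 3 = 12.
No cover costs less than 12.

12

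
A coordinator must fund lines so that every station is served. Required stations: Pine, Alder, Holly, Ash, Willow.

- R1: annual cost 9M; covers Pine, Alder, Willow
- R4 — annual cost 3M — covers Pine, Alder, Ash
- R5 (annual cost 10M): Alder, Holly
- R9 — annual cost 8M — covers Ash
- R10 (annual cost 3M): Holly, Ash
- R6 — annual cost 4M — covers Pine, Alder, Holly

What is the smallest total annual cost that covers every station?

This is an integer covering problem.
The greedy cost-per-new-station heuristic would pick R4, R10, and R1 for 15, but a cheaper cover exists.
Choose R1 and R10: together they cover Pine, Alder, Holly, Ash, Willow — every station.
Total annual cost: 9 + 3 = 12.
No cover costs less than 12.

12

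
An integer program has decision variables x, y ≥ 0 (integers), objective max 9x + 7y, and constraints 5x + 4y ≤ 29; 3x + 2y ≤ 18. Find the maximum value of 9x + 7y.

The continuous relaxation peaks at (5.8, 0) with value 52.20; rounding to a feasible lattice point costs some objective.
(x,y)=(5,1): 5·5+4·1=29≤29, 3·5+2·1=17≤18, objective 52.
(x,y)=(4,2): 5·4+4·2=28≤29, 3·4+2·2=16≤18, objective 50.
(x,y)=(5,0): 5·5+4·0=25≤29, 3·5+2·0=15≤18, objective 45.
The best lattice point is (5,1), giving 52.

52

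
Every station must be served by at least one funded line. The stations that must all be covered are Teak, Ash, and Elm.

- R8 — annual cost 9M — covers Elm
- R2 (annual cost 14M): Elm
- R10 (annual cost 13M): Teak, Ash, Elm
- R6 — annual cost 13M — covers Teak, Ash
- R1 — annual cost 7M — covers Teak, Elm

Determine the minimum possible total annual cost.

The greedy cost-per-new-station heuristic would pick R1 and R10 for 20, but a cheaper cover exists.
R10 alone covers Teak, Ash, Elm — every station.
Total annual cost: 13.
No cover costs less than 13.

13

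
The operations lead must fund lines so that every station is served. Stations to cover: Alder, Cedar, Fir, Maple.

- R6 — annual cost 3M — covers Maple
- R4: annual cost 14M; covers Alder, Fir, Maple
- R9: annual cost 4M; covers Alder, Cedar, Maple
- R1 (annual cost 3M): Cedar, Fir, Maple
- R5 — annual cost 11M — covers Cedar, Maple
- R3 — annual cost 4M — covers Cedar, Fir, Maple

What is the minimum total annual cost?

7

Choose R9 and R1: together they cover Alder, Cedar, Fir, Maple — every station.
Total annual cost: 4 + 3 = 7.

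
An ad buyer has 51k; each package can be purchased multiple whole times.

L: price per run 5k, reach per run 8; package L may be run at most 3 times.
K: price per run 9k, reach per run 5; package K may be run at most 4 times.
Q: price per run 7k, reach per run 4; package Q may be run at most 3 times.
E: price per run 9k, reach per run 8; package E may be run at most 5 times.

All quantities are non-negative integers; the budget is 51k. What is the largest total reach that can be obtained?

This is a bounded integer knapsack.
Take 3×L and 4×E: price 51 ≤ 51, reach 3·8 + 4·8 = 56.
L has the best ratio (8/5) and is taken to its limit of 3; remaining capacity is filled optimally with the others.

56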